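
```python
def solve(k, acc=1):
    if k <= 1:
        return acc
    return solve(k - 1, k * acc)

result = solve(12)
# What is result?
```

Accumulator trace (n, acc): (12, 1) -> (11, 12) -> (10, 132) -> (9, 1320) -> (8, 11880) -> (7, 95040) -> (6, 665280) -> (5, 3991680) -> (4, 19958400) -> (3, 79833600) -> (2, 239500800) -> (1, 479001600) -> return 479001600

Answer: 479001600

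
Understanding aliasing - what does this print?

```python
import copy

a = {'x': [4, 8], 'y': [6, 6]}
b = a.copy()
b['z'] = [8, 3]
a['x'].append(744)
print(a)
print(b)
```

Key concept: shallow copy of dict with mutable values.
Step by step:
`a = {'x': [4, 8], 'y': [6, 6]}` → a = {'x': [4, 8], 'y': [6, 6]}
`b = a.copy()` → b = {'x': [4, 8], 'y': [6, 6]}
`b['z'] = [8, 3]` → b = {'x': [4, 8], 'y': [6, 6], 'z': [8, 3]}
`a['x'].append(744)` → a = {'x': [4, 8, 744], 'y': [6, 6]}; b = {'x': [4, 8, 744], 'y': [6, 6], 'z': [8, 3]}
`print(a)` → prints {'x': [4, 8, 744], 'y': [6, 6]}
`print(b)` → prints {'x': [4, 8, 744], 'y': [6, 6], 'z': [8, 3]}

Answer:
{'x': [4, 8, 744], 'y': [6, 6]}
{'x': [4, 8, 744], 'y': [6, 6], 'z': [8, 3]}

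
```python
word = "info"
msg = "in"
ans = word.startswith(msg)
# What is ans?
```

Trace:
`word = "info"` → word = 'info'
`msg = "in"` → msg = 'in'
`ans = word.startswith(msg)` → ans = True
So ans = True

Answer: True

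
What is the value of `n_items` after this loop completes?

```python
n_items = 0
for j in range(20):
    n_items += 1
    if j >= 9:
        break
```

Loop breaks when j reaches 9, n_items is 10
`n_items` takes the values: 0 → 1 → 2 → 3 → 4 → 5 → 6 → 7 → 8 → 9 → 10

Answer: 10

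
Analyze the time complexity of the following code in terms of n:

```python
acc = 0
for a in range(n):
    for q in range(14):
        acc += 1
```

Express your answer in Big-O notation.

Each loop level contributes: n × 1. Multiplying the contributions gives O(n).

Answer: O(n)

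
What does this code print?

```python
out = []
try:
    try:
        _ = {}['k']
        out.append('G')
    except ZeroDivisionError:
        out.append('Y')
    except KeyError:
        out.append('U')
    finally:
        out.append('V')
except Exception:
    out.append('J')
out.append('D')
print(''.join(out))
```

Execution trace: 'U' (inner except KeyError) → 'V' (inner finally) → 'D' (after the try/except). Output: UVD

Answer: UVD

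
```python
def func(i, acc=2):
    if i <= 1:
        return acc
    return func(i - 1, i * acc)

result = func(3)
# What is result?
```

Accumulator trace (n, acc): (3, 2) -> (2, 6) -> (1, 12) -> return 12

Answer: 12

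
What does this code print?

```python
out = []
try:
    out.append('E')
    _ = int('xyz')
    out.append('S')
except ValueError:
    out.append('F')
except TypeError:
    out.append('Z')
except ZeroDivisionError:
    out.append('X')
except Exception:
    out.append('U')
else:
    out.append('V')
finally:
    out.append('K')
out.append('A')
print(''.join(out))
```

Execution trace: 'E' (try body) → 'F' (except ValueError) → 'K' (finally) → 'A' (after the try/except). Output: EFKA

Answer: EFKA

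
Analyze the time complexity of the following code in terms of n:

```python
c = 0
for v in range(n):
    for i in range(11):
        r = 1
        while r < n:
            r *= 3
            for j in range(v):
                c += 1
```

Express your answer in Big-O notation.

Each loop level contributes: n × 1 × log n × n. Multiplying the contributions gives O(n^2 log n).

Answer: O(n^2 log n)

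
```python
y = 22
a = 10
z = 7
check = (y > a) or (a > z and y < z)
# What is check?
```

Trace:
`y = 22` → y = 22
`a = 10` → a = 10
`z = 7` → z = 7
`check = (y > a) or (a > z and y < z)` → check = True
So check = True

Answer: True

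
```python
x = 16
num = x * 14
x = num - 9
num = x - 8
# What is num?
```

Trace:
`x = 16` → x = 16
`num = x * 14` → num = 224
`x = num - 9` → x = 215
`num = x - 8` → num = 207
So num = 207

Answer: 207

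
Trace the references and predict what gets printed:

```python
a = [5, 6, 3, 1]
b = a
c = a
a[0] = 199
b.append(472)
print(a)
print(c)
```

Key concept: multiple aliases.
Step by step:
`a = [5, 6, 3, 1]` → a = [5, 6, 3, 1]
`b = a` → b = [5, 6, 3, 1] (same object as a)
`c = a` → c = [5, 6, 3, 1] (same object as a, b)
`a[0] = 199` → a = [199, 6, 3, 1] (same object as b, c); b = [199, 6, 3, 1] (same object as a, c); c = [199, 6, 3, 1] (same object as a, b)
`b.append(472)` → a = [199, 6, 3, 1, 472] (same object as b, c); b = [199, 6, 3, 1, 472] (same object as a, c); c = [199, 6, 3, 1, 472] (same object as a, b)
`print(a)` → prints [199, 6, 3, 1, 472]
`print(c)` → prints [199, 6, 3, 1, 472]

Answer:
[199, 6, 3, 1, 472]
[199, 6, 3, 1, 472]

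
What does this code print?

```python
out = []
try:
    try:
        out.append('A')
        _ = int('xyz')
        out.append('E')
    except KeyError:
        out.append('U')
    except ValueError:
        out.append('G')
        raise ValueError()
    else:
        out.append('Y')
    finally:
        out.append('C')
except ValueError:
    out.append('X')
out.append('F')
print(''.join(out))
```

Execution trace: 'A' (inner try body) → 'G' (inner except ValueError) → 'C' (inner finally) → 'X' (outer except ValueError) → 'F' (after the try/except). Output: AGCXF

Answer: AGCXF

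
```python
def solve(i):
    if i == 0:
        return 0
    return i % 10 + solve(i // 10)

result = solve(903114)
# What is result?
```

Sum of digits of 903114: 4 + 1 + 1 + 3 + 0 + 9 = 18

Answer: 18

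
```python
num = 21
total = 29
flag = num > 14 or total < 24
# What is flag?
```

Trace:
`num = 21` → num = 21
`total = 29` → total = 29
`flag = num > 14 or total < 24` → flag = True
So flag = True

Answer: True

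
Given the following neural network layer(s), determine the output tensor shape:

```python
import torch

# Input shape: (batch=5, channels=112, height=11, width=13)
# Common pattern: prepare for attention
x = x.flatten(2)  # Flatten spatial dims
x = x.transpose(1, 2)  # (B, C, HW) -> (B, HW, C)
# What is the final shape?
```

Input: (5, 112, 11, 13) -> after flatten(2): (5, 112, 143) -> Output: (5, 143, 112)

Answer: (5, 143, 112)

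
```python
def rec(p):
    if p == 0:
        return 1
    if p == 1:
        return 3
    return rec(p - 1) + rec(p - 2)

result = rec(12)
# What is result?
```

Build up from base cases: rec(0)=1, rec(1)=3, rec(2)=4, rec(3)=7, rec(4)=11, rec(5)=18, rec(6)=29, ..., rec(12)=521

Answer: 521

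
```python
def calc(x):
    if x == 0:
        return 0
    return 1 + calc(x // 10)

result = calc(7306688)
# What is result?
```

Count of digits of 7306688: 7

Answer: 7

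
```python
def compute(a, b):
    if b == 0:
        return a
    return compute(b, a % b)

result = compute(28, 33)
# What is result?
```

compute(28, 33) -> compute(33, 28) -> compute(28, 5) -> compute(5, 3) -> compute(3, 2) -> compute(2, 1) -> compute(1, 0) -> 1

Answer: 1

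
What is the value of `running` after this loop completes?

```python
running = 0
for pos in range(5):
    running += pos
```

Sum of 0 to 4 = 10
`running` takes the values: 0 → 1 → 3 → 6 → 10

Answer: 10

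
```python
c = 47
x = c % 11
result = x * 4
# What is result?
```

Trace:
`c = 47` → c = 47
`x = c % 11` → x = 3
`result = x * 4` → result = 12
So result = 12

Answer: 12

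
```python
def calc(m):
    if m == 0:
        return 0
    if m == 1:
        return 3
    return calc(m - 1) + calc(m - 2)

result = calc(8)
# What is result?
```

Build up from base cases: calc(0)=0, calc(1)=3, calc(2)=3, calc(3)=6, calc(4)=9, calc(5)=15, calc(6)=24, ..., calc(8)=63

Answer: 63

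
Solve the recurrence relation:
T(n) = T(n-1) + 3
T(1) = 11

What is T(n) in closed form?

Unrolling: T(n) = T(1) + 3·(n-1) = 11 + 3(n-1) = 3n + 8.

Answer: T(n) = 3n + 8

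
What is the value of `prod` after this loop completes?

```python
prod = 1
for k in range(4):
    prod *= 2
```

2^4 = 16
`prod` takes the values: 1 → 2 → 4 → 8 → 16

Answer: 16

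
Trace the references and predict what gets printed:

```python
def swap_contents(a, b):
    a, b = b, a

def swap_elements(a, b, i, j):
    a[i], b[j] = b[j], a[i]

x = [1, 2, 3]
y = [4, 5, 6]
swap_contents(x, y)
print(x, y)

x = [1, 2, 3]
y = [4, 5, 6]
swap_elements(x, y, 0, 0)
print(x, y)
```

Key concept: parameter rebinding vs mutation.
Step by step:
`x = [1, 2, 3]` → x = [1, 2, 3]
`y = [4, 5, 6]` → y = [4, 5, 6]
`swap_contents(x, y)` → no visible change to tracked variables
`print(x, y)` → prints [1, 2, 3] [4, 5, 6]
`x = [1, 2, 3]` → x = [1, 2, 3]
`y = [4, 5, 6]` → y = [4, 5, 6]
`swap_elements(x, y, 0, 0)` → x = [4, 2, 3]; y = [1, 5, 6]
`print(x, y)` → prints [4, 2, 3] [1, 5, 6]

Answer:
[1, 2, 3] [4, 5, 6]
[4, 2, 3] [1, 5, 6]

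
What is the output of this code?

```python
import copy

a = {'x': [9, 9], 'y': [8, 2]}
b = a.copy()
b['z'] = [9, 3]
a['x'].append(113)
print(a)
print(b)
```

Key concept: shallow copy of dict with mutable values.
Step by step:
`a = {'x': [9, 9], 'y': [8, 2]}` → a = {'x': [9, 9], 'y': [8, 2]}
`b = a.copy()` → b = {'x': [9, 9], 'y': [8, 2]}
`b['z'] = [9, 3]` → b = {'x': [9, 9], 'y': [8, 2], 'z': [9, 3]}
`a['x'].append(113)` → a = {'x': [9, 9, 113], 'y': [8, 2]}; b = {'x': [9, 9, 113], 'y': [8, 2], 'z': [9, 3]}
`print(a)` → prints {'x': [9, 9, 113], 'y': [8, 2]}
`print(b)` → prints {'x': [9, 9, 113], 'y': [8, 2], 'z': [9, 3]}

Answer:
{'x': [9, 9, 113], 'y': [8, 2]}
{'x': [9, 9, 113], 'y': [8, 2], 'z': [9, 3]}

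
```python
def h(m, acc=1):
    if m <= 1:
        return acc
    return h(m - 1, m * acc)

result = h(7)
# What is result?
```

Accumulator trace (n, acc): (7, 1) -> (6, 7) -> (5, 42) -> (4, 210) -> (3, 840) -> (2, 2520) -> (1, 5040) -> return 5040

Answer: 5040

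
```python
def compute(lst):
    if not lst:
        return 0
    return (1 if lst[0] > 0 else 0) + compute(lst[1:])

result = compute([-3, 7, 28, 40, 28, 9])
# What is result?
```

Count of positive elements in [-3, 7, 28, 40, 28, 9] = 5

Answer: 5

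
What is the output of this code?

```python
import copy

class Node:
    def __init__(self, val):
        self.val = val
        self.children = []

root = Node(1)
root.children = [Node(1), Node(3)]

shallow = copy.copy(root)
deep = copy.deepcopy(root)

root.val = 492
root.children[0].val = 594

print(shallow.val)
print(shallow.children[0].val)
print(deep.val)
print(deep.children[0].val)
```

Key concept: deep copy with custom objects.
Step by step:
`root = Node(1)` → root = Node(val=1, children=[])
`root.children = [Node(1), Node(3)]` → root = Node(val=1, children=[Node(val=1, children=[]), Node(val=3, children=[])])
`shallow = copy.copy(root)` → shallow = Node(val=1, children=[Node(val=1, children=[]), Node(val=3, children=[])])
`deep = copy.deepcopy(root)` → deep = Node(val=1, children=[Node(val=1, children=[]), Node(val=3, children=[])])
`root.val = 492` → root = Node(val=492, children=[Node(val=1, children=[]), Node(val=3, children=[])])
`root.children[0].val = 594` → root = Node(val=492, children=[Node(val=594, children=[]), Node(val=3, children=[])]); shallow = Node(val=1, children=[Node(val=594, children=[]), Node(val=3, children=[])])
`print(shallow.val)` → prints 1
`print(shallow.children[0].val)` → prints 594
`print(deep.val)` → prints 1
`print(deep.children[0].val)` → prints 1

Answer:
1
594
1
1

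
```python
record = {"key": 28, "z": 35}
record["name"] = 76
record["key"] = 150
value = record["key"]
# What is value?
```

Trace:
`record = {"key": 28, "z": 35}` → record = {'key': 28, 'z': 35}
`record["name"] = 76` → record = {'key': 28, 'z': 35, 'name': 76}
`record["key"] = 150` → record = {'key': 150, 'z': 35, 'name': 76}
`value = record["key"]` → value = 150
So value = 150

Answer: 150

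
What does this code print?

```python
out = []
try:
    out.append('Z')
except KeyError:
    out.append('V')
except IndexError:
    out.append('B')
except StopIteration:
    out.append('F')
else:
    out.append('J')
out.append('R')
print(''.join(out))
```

Execution trace: 'Z' (try body, no exception) → 'J' (else) → 'R' (after the try/except). Output: ZJR

Answer: ZJR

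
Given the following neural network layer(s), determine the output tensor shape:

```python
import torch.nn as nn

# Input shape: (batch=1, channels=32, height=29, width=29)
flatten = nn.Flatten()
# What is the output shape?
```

Input: (1, 32, 29, 29) -> Output: (1, 26912)

Answer: (1, 26912)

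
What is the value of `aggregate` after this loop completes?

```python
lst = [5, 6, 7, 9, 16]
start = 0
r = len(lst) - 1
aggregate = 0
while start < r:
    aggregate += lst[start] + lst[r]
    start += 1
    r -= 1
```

Sum of pairs from ends
`aggregate` takes the values: 0 → 21 → 36

Answer: 36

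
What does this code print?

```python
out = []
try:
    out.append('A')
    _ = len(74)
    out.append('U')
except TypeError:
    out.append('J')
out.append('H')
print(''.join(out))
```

Execution trace: 'A' (try body) → 'J' (except TypeError) → 'H' (after the try/except). Output: AJH

Answer: AJH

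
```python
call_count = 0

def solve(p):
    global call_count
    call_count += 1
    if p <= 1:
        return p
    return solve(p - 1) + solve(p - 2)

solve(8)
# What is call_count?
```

Calls(p) = 1 + Calls(p-1) + Calls(p-2); Calls(0)=Calls(1)=1. For p=8 this gives 67.

Answer: 67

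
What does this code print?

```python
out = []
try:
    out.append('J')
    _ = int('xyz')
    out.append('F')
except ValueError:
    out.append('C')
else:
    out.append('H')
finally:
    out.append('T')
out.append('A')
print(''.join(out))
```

Execution trace: 'J' (try body) → 'C' (except ValueError) → 'T' (finally) → 'A' (after the try/except). Output: JCTA

Answer: JCTA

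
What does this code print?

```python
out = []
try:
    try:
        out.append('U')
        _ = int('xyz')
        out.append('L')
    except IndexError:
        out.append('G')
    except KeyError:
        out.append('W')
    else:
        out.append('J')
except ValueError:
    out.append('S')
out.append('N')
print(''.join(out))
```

Execution trace: 'U' (try body) → 'S' (outer except ValueError) → 'N' (after the try/except). Output: USN

Answer: USN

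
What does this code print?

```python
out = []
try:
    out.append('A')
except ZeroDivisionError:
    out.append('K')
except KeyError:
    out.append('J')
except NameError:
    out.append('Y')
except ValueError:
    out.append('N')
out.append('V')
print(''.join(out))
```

Execution trace: 'A' (try body, no exception) → 'V' (after the try/except). Output: AV

Answer: AV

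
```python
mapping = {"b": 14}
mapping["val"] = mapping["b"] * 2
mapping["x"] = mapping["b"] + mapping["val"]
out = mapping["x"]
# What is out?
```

Trace:
`mapping = {"b": 14}` → mapping = {'b': 14}
`mapping["val"] = mapping["b"] * 2` → mapping = {'b': 14, 'val': 28}
`mapping["x"] = mapping["b"] + mapping["val"]` → mapping = {'b': 14, 'val': 28, 'x': 42}
`out = mapping["x"]` → out = 42
So out = 42

Answer: 42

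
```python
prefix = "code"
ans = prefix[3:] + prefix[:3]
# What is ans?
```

Trace:
`prefix = "code"` → prefix = 'code'
`ans = prefix[3:] + prefix[:3]` → ans = 'ecod'
So ans = 'ecod'

Answer: 'ecod'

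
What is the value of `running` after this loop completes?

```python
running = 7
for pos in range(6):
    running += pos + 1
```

Start at 7, add 1 to 6 = 28
`running` takes the values: 7 → 8 → 10 → 13 → 17 → 22 → 28

Answer: 28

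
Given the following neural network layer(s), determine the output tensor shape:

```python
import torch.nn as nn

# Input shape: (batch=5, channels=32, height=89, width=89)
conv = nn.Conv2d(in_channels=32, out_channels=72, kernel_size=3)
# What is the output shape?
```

Input: (5, 32, 89, 89) -> Output: (5, 72, 87, 87)

Answer: (5, 72, 87, 87)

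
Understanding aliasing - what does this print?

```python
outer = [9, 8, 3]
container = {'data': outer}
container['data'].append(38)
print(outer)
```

Key concept: dict holds reference to list.
Step by step:
`outer = [9, 8, 3]` → outer = [9, 8, 3]
`container = {'data': outer}` → container = {'data': [9, 8, 3]}
`container['data'].append(38)` → outer = [9, 8, 3, 38]; container = {'data': [9, 8, 3, 38]}
`print(outer)` → prints [9, 8, 3, 38]

Answer: [9, 8, 3, 38]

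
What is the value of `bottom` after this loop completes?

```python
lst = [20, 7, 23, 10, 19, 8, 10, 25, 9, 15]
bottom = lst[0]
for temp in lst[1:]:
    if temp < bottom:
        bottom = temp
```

Minimum of [20, 7, 23, 10, 19, 8, 10, 25, 9, 15]
`bottom` takes the values: 20 → 7

Answer: 7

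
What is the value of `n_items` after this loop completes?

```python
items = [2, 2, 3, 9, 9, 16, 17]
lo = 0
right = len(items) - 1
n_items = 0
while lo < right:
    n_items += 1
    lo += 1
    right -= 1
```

Iterations until pointers meet (list length 7)
`n_items` takes the values: 0 → 1 → 2 → 3

Answer: 3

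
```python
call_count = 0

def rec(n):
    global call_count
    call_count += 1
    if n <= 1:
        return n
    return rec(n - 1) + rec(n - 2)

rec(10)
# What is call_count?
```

Calls(n) = 1 + Calls(n-1) + Calls(n-2); Calls(0)=Calls(1)=1. For n=10 this gives 177.

Answer: 177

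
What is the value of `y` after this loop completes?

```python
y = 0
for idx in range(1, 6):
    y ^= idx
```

XOR of 1 to 5
`y` takes the values: 0 → 1 → 3 → 0 → 4 → 1

Answer: 1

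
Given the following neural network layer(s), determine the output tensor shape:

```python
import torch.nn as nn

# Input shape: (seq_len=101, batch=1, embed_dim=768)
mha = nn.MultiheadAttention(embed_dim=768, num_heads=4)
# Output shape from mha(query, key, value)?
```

Input: (101, 1, 768) -> Output: (101, 1, 768)

Answer: (101, 1, 768)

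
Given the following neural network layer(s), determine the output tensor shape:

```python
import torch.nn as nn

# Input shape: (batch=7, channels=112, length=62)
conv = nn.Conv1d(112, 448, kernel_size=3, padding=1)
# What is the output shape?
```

Input: (7, 112, 62) -> Output: (7, 448, 62)

Answer: (7, 448, 62)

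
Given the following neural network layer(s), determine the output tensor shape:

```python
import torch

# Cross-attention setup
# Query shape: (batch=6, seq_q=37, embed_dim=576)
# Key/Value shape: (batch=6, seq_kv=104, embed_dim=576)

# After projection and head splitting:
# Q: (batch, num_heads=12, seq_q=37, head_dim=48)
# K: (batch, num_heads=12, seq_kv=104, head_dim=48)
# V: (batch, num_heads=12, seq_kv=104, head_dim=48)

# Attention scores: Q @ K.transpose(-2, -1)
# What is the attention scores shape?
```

Input: (6, 37, 576) -> Output: (6, 12, 37, 104)

Answer: (6, 12, 37, 104)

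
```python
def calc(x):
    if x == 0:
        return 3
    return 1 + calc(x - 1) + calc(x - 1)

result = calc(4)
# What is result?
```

calc(x) = 1 + 2·calc(x-1), calc(0)=3. Closed form: (3+1)·2^4 - 1 = 63.

Answer: 63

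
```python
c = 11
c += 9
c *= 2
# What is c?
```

Trace:
`c = 11` → c = 11
`c += 9` → c = 20
`c *= 2` → c = 40
So c = 40

Answer: 40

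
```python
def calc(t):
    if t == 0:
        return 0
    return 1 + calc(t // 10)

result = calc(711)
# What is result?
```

Count of digits of 711: 3

Answer: 3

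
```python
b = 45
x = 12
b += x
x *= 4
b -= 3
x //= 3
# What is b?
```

Trace:
`b = 45` → b = 45
`x = 12` → x = 12
`b += x` → b = 57
`x *= 4` → x = 48
`b -= 3` → b = 54
`x //= 3` → x = 16
So b = 54

Answer: 54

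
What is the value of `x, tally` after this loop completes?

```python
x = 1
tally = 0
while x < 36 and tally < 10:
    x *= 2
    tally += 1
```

Double until >= 36 or 10 iterations
`x, tally` takes the values: (1, 0) → (2, 0) → (2, 1) → (4, 1) → (4, 2) → (8, 2) → (8, 3) → (16, 3) → (16, 4) → (32, 4) → (32, 5) → (64, 5) → (64, 6)

Answer: 64, 6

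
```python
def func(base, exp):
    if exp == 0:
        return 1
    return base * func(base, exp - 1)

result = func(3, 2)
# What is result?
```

func(3, 2) = 3 * 3 = 9

Answer: 9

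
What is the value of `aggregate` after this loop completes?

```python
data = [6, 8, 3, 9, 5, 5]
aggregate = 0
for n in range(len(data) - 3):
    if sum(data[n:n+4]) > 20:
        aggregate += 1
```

Count windows with sum > 20
`aggregate` takes the values: 0 → 1 → 2 → 3

Answer: 3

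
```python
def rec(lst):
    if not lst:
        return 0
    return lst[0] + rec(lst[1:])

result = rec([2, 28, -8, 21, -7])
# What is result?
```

2 + 28 + (-8) + 21 + (-7) + 0 = 36

Answer: 36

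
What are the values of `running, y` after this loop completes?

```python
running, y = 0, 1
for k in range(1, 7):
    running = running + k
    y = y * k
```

Sum and factorial of 1 to 6
`running, y` takes the values: (0, 1) → (1, 1) → (3, 1) → (3, 2) → (6, 2) → (6, 6) → (10, 6) → (10, 24) → (15, 24) → (15, 120) → (21, 120) → (21, 720)

Answer: 21, 720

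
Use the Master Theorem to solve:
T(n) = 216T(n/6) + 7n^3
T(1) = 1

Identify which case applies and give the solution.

a=216, b=6, f(n)=7n^3. log_6(216) = 3. Since c=3 = 3, Case 2 applies: T(n) = Θ(n^log_b(a) · log n) = O(n^3 log n).

Answer: O(n^3 log n) - Case 2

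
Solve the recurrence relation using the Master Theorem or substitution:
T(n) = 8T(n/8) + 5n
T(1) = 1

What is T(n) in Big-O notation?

By Master Theorem: a=8, b=8, f(n)=5n. Since log_8(8) = 1 and f(n) = Θ(n^1), Case 2 applies. T(n) = O(n log n).

Answer: O(n log n)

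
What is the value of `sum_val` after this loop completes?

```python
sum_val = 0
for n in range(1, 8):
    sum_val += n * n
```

Sum of squares 1² to 7² = 140
`sum_val` takes the values: 0 → 1 → 5 → 14 → 30 → 55 → 91 → 140

Answer: 140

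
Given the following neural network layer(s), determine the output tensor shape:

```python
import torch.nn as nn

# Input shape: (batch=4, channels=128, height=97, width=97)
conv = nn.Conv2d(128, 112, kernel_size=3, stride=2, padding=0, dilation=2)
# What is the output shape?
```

Input: (4, 128, 97, 97) -> Output: (4, 112, 47, 47)

Answer: (4, 112, 47, 47)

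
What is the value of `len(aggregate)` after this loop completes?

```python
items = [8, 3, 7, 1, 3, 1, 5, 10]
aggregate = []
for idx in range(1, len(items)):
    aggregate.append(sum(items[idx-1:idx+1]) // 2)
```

Number of 2-element averages
`aggregate` takes the values: [] → [5] → [5, 5] → [5, 5, 4] → [5, 5, 4, 2] → [5, 5, 4, 2, 2] → [5, 5, 4, 2, 2, 3] → [5, 5, 4, 2, 2, 3, 7]
So `len(aggregate)` = 7

Answer: 7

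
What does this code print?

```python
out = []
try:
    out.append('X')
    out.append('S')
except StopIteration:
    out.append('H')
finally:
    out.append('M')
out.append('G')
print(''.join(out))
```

Execution trace: 'X' (try body) → 'S' (try body, no exception) → 'M' (finally) → 'G' (after the try/except). Output: XSMG

Answer: XSMG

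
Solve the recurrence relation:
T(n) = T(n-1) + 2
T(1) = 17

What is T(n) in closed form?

Unrolling: T(n) = T(1) + 2·(n-1) = 17 + 2(n-1) = 2n + 15.

Answer: T(n) = 2n + 15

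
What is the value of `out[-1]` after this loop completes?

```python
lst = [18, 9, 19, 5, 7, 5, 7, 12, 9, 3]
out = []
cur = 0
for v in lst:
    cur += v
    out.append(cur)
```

Cumulative sum ends at 94
`out` takes the values: [] → [18] → [18, 27] → [18, 27, 46] → [18, 27, 46, 51] → [18, 27, 46, 51, 58] → [18, 27, 46, 51, 58, 63] → [18, 27, 46, 51, 58, 63, 70] → [18, 27, 46, 51, 58, 63, 70, 82] → [18, 27, 46, 51, 58, 63, 70, 82, 91] → [18, 27, 46, 51, 58, 63, 70, 82, 91, 94]
So `out[-1]` = 94

Answer: 94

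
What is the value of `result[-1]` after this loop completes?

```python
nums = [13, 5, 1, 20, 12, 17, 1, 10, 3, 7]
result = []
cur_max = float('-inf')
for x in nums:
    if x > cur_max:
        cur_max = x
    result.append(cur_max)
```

Running max ends at 20
`result` takes the values: [] → [13] → [13, 13] → [13, 13, 13] → [13, 13, 13, 20] → [13, 13, 13, 20, 20] → [13, 13, 13, 20, 20, 20] → [13, 13, 13, 20, 20, 20, 20] → [13, 13, 13, 20, 20, 20, 20, 20] → [13, 13, 13, 20, 20, 20, 20, 20, 20] → [13, 13, 13, 20, 20, 20, 20, 20, 20, 20]
So `result[-1]` = 20

Answer: 20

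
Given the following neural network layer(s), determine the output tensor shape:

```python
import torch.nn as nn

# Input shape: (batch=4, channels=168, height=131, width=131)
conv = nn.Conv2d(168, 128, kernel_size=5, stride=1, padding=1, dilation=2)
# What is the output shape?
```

Input: (4, 168, 131, 131) -> Output: (4, 128, 125, 125)

Answer: (4, 128, 125, 125)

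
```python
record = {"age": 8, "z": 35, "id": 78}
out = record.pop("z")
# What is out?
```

Trace:
`record = {"age": 8, "z": 35, "id": 78}` → record = {'age': 8, 'z': 35, 'id': 78}
`out = record.pop("z")` → record = {'age': 8, 'id': 78}; out = 35
So out = 35

Answer: 35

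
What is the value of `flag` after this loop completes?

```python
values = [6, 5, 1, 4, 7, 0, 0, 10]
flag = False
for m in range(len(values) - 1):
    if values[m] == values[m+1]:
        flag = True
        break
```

Check consecutive duplicates in [6, 5, 1, 4, 7, 0, 0, 10]
`flag` takes the values: False → True

Answer: True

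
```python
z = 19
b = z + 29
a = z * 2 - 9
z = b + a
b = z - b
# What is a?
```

Trace:
`z = 19` → z = 19
`b = z + 29` → b = 48
`a = z * 2 - 9` → a = 29
`z = b + a` → z = 77
`b = z - b` → b = 29
So a = 29

Answer: 29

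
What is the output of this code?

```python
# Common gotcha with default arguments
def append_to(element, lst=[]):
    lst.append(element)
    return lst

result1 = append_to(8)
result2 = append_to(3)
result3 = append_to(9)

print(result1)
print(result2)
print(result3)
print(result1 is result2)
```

Key concept: mutable default argument gotcha.
Step by step:
`result1 = append_to(8)` → result1 = [8]
`result2 = append_to(3)` → result1 = [8, 3] (same object as result2); result2 = [8, 3] (same object as result1)
`result3 = append_to(9)` → result1 = [8, 3, 9] (same object as result2, result3); result2 = [8, 3, 9] (same object as result1, result3); result3 = [8, 3, 9] (same object as result1, result2)
`print(result1)` → prints [8, 3, 9]
`print(result2)` → prints [8, 3, 9]
`print(result3)` → prints [8, 3, 9]
`print(result1 is result2)` → prints True

Answer:
[8, 3, 9]
[8, 3, 9]
[8, 3, 9]
True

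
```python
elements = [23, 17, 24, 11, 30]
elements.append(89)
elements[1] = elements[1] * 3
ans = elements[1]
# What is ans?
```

Trace:
`elements = [23, 17, 24, 11, 30]` → elements = [23, 17, 24, 11, 30]
`elements.append(89)` → elements = [23, 17, 24, 11, 30, 89]
`elements[1] = elements[1] * 3` → elements = [23, 51, 24, 11, 30, 89]
`ans = elements[1]` → ans = 51
So ans = 51

Answer: 51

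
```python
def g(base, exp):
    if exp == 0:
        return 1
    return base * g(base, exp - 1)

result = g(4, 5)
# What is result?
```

g(4, 5) = 4 * 4 * 4 * 4 * 4 = 1024

Answer: 1024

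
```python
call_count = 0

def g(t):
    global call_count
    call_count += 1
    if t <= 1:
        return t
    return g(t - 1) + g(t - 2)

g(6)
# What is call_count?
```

Calls(t) = 1 + Calls(t-1) + Calls(t-2); Calls(0)=Calls(1)=1. For t=6 this gives 25.

Answer: 25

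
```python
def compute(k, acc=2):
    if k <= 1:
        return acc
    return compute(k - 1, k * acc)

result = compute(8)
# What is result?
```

Accumulator trace (n, acc): (8, 2) -> (7, 16) -> (6, 112) -> (5, 672) -> (4, 3360) -> (3, 13440) -> (2, 40320) -> (1, 80640) -> return 80640

Answer: 80640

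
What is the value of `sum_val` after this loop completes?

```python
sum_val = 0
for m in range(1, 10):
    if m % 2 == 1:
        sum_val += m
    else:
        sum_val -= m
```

Add odd, subtract even
`sum_val` takes the values: 0 → 1 → -1 → 2 → -2 → 3 → -3 → 4 → -4 → 5

Answer: 5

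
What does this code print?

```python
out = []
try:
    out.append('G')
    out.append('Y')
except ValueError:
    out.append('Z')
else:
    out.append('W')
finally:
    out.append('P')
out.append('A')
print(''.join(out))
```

Execution trace: 'G' (try body) → 'Y' (try body, no exception) → 'W' (else) → 'P' (finally) → 'A' (after the try/except). Output: GYWPA

Answer: GYWPA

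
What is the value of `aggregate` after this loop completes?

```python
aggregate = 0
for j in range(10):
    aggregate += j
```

Sum of 0 to 9 = 45
`aggregate` takes the values: 0 → 1 → 3 → 6 → 10 → 15 → 21 → 28 → 36 → 45

Answer: 45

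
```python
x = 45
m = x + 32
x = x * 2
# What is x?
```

Trace:
`x = 45` → x = 45
`m = x + 32` → m = 77
`x = x * 2` → x = 90
So x = 90

Answer: 90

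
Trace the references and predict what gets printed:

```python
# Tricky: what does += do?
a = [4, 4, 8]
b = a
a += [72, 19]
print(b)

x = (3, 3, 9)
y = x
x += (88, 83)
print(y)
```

Key concept: += behavior differs for mutable vs immutable.
Step by step:
`a = [4, 4, 8]` → a = [4, 4, 8]
`b = a` → b = [4, 4, 8] (same object as a)
`a += [72, 19]` → a = [4, 4, 8, 72, 19] (same object as b); b = [4, 4, 8, 72, 19] (same object as a)
`print(b)` → prints [4, 4, 8, 72, 19]
`x = (3, 3, 9)` → x = (3, 3, 9)
`y = x` → y = (3, 3, 9)
`x += (88, 83)` → x = (3, 3, 9, 88, 83)
`print(y)` → prints (3, 3, 9)

Answer:
[4, 4, 8, 72, 19]
(3, 3, 9)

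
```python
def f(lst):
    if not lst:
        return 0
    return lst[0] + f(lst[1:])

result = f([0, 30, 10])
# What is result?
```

0 + 30 + 10 + 0 = 40

Answer: 40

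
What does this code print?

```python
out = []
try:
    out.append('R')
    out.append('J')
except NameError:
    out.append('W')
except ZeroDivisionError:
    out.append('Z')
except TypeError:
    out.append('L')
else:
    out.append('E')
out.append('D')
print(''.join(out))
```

Execution trace: 'R' (try body) → 'J' (try body, no exception) → 'E' (else) → 'D' (after the try/except). Output: RJED

Answer: RJED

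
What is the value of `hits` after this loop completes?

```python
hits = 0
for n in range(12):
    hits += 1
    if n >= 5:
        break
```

Loop breaks when n reaches 5, hits is 6
`hits` takes the values: 0 → 1 → 2 → 3 → 4 → 5 → 6

Answer: 6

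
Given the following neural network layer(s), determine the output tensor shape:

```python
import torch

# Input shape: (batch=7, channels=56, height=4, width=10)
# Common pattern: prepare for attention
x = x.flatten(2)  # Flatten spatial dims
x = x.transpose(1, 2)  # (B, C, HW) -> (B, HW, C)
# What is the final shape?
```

Input: (7, 56, 4, 10) -> after flatten(2): (7, 56, 40) -> Output: (7, 40, 56)

Answer: (7, 40, 56)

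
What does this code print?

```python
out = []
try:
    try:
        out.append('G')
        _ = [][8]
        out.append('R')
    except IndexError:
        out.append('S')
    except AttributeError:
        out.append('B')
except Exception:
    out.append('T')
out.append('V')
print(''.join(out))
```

Execution trace: 'G' (inner try body) → 'S' (inner except IndexError) → 'V' (after the try/except). Output: GSV

Answer: GSV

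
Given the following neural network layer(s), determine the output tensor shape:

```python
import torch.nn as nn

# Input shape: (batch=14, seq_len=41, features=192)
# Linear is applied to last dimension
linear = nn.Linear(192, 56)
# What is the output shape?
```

Input: (14, 41, 192) -> Output: (14, 41, 56)

Answer: (14, 41, 56)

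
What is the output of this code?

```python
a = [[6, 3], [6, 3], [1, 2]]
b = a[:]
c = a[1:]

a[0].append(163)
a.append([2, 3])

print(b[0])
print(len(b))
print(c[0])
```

Key concept: slice with nested mutation.
Step by step:
`a = [[6, 3], [6, 3], [1, 2]]` → a = [[6, 3], [6, 3], [1, 2]]
`b = a[:]` → b = [[6, 3], [6, 3], [1, 2]]
`c = a[1:]` → c = [[6, 3], [1, 2]]
`a[0].append(163)` → a = [[6, 3, 163], [6, 3], [1, 2]]; b = [[6, 3, 163], [6, 3], [1, 2]]
`a.append([2, 3])` → a = [[6, 3, 163], [6, 3], [1, 2], [2, 3]]
`print(b[0])` → prints [6, 3, 163]
`print(len(b))` → prints 3
`print(c[0])` → prints [6, 3]

Answer:
[6, 3, 163]
3
[6, 3]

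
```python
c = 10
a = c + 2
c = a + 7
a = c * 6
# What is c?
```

Trace:
`c = 10` → c = 10
`a = c + 2` → a = 12
`c = a + 7` → c = 19
`a = c * 6` → a = 114
So c = 19

Answer: 19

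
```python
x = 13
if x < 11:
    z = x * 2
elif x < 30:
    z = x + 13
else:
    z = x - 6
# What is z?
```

Trace:
`x = 13` → x = 13
`if x < 11: ...` → x < 11 is False, x < 30 is True → z = 26
So z = 26

Answer: 26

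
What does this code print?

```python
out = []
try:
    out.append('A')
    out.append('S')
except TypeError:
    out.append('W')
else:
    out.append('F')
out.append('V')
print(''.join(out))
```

Execution trace: 'A' (try body) → 'S' (try body, no exception) → 'F' (else) → 'V' (after the try/except). Output: ASFV

Answer: ASFV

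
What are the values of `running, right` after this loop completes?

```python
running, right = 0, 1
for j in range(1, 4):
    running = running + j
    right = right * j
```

Sum and factorial of 1 to 3
`running, right` takes the values: (0, 1) → (1, 1) → (3, 1) → (3, 2) → (6, 2) → (6, 6)

Answer: 6, 6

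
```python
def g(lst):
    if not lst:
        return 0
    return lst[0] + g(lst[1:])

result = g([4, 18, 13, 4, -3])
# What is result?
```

4 + 18 + 13 + 4 + (-3) + 0 = 36

Answer: 36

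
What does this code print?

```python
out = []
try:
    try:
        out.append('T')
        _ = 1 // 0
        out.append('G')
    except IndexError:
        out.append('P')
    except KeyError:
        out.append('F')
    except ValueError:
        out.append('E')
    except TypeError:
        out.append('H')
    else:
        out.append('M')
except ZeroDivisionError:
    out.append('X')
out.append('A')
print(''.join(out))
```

Execution trace: 'T' (try body) → 'X' (outer except ZeroDivisionError) → 'A' (after the try/except). Output: TXA

Answer: TXA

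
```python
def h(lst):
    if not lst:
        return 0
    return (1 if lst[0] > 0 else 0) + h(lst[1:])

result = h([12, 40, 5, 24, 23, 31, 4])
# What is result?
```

Count of positive elements in [12, 40, 5, 24, 23, 31, 4] = 7

Answer: 7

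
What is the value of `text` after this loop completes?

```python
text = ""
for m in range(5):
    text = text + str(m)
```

Concatenate digits 0 to 4
`text` takes the values: "" → "0" → "01" → "012" → "0123" → "01234"

Answer: "01234"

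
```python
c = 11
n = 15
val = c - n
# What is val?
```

Trace:
`c = 11` → c = 11
`n = 15` → n = 15
`val = c - n` → val = -4
So val = -4

Answer: -4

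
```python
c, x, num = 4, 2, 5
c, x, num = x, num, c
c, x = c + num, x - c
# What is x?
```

Trace:
`c, x, num = 4, 2, 5` → c = 4; x = 2; num = 5
`c, x, num = x, num, c` → c = 2; x = 5; num = 4
`c, x = c + num, x - c` → c = 6; x = 3
So x = 3

Answer: 3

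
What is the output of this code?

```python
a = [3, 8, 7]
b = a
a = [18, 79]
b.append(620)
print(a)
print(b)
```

Key concept: rebinding vs mutation: a is rebound to a new list, b still points at the original.
Step by step:
`a = [3, 8, 7]` → a = [3, 8, 7]
`b = a` → b = [3, 8, 7] (same object as a)
`a = [18, 79]` → a = [18, 79]
`b.append(620)` → b = [3, 8, 7, 620]
`print(a)` → prints [18, 79]
`print(b)` → prints [3, 8, 7, 620]

Answer:
[18, 79]
[3, 8, 7, 620]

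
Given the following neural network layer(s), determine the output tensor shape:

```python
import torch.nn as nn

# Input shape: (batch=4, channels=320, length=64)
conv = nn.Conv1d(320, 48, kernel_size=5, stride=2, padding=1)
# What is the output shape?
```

Input: (4, 320, 64) -> Output: (4, 48, 31)

Answer: (4, 48, 31)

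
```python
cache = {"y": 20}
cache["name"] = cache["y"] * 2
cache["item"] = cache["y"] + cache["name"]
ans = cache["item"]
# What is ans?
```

Trace:
`cache = {"y": 20}` → cache = {'y': 20}
`cache["name"] = cache["y"] * 2` → cache = {'y': 20, 'name': 40}
`cache["item"] = cache["y"] + cache["name"]` → cache = {'y': 20, 'name': 40, 'item': 60}
`ans = cache["item"]` → ans = 60
So ans = 60

Answer: 60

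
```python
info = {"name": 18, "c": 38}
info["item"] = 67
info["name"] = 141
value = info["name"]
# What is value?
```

Trace:
`info = {"name": 18, "c": 38}` → info = {'name': 18, 'c': 38}
`info["item"] = 67` → info = {'name': 18, 'c': 38, 'item': 67}
`info["name"] = 141` → info = {'name': 141, 'c': 38, 'item': 67}
`value = info["name"]` → value = 141
So value = 141

Answer: 141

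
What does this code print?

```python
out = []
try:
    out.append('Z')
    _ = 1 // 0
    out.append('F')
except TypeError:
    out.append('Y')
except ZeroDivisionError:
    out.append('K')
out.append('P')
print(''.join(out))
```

Execution trace: 'Z' (try body) → 'K' (except ZeroDivisionError) → 'P' (after the try/except). Output: ZKP

Answer: ZKP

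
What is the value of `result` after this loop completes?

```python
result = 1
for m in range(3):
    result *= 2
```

2^3 = 8
`result` takes the values: 1 → 2 → 4 → 8

Answer: 8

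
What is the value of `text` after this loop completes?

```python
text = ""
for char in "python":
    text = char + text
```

Reverse 'python'
`text` takes the values: "" → "p" → "yp" → "typ" → "htyp" → "ohtyp" → "nohtyp"

Answer: "nohtyp"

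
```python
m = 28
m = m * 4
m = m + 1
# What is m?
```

Trace:
`m = 28` → m = 28
`m = m * 4` → m = 112
`m = m + 1` → m = 113
So m = 113

Answer: 113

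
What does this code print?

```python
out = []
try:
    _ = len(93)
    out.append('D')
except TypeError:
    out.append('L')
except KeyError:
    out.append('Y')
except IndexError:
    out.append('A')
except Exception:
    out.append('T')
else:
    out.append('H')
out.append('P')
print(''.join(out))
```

Execution trace: 'L' (except TypeError) → 'P' (after the try/except). Output: LP

Answer: LP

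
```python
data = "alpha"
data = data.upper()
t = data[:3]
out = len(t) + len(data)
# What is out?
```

Trace:
`data = "alpha"` → data = 'alpha'
`data = data.upper()` → data = 'ALPHA'
`t = data[:3]` → t = 'ALP'
`out = len(t) + len(data)` → out = 8
So out = 8

Answer: 8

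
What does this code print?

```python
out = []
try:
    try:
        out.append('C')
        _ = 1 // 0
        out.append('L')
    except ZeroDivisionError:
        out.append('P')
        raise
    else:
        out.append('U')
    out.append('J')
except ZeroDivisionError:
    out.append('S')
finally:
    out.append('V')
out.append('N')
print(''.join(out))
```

Execution trace: 'C' (inner try body) → 'P' (inner except ZeroDivisionError) → 'S' (except ZeroDivisionError) → 'V' (finally) → 'N' (after the try/except). Output: CPSVN

Answer: CPSVN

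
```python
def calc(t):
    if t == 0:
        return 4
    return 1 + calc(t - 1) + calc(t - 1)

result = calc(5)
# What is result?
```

calc(t) = 1 + 2·calc(t-1), calc(0)=4. Closed form: (4+1)·2^5 - 1 = 159.

Answer: 159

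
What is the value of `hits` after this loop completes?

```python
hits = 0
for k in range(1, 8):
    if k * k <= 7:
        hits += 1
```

Count numbers where k² ≤ 7
`hits` takes the values: 0 → 1 → 2

Answer: 2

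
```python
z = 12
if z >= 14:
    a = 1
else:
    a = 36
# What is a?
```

Trace:
`z = 12` → z = 12
`if z >= 14: ...` → z >= 14 is False, take else branch → a = 36
So a = 36

Answer: 36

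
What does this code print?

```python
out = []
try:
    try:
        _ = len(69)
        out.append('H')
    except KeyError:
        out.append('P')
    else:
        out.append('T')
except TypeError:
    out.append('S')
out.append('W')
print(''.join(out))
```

Execution trace: 'S' (outer except TypeError) → 'W' (after the try/except). Output: SW

Answer: SW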